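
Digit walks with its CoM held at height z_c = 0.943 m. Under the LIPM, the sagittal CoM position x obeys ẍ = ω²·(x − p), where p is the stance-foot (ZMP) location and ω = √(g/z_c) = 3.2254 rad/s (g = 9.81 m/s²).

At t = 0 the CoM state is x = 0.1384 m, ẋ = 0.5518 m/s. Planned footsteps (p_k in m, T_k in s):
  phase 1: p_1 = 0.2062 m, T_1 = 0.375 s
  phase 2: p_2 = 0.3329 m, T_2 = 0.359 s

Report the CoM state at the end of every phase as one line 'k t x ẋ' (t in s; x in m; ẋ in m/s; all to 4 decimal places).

1 0.3750 0.3437 0.6732
2 0.7340 0.6511 1.2270

phase 1: p=0.2062, T=0.375, ωT=1.209525, cosh=1.825116, sinh=1.526777; start (x,ẋ)=(0.138400, 0.551800) → end (x,ẋ)=(0.343657, 0.673220)
phase 2: p=0.3329, T=0.359, ωT=1.157919, cosh=1.748720, sinh=1.434581; start (x,ẋ)=(0.343657, 0.673220) → end (x,ẋ)=(0.651144, 1.227049)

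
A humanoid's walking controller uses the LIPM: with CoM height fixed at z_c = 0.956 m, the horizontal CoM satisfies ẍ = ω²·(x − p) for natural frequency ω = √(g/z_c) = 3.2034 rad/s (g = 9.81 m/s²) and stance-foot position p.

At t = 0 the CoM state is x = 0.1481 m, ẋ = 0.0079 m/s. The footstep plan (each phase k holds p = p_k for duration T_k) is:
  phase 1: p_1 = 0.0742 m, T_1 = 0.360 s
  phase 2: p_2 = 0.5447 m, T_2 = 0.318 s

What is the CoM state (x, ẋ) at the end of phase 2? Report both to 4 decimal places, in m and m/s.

x = 0.1474, ẋ = -0.7547

phase 1: p=0.0742, T=0.360, ωT=1.153224, cosh=1.742004, sinh=1.426387; start (x,ẋ)=(0.148100, 0.007900) → end (x,ẋ)=(0.206452, 0.351432)
phase 2: p=0.5447, T=0.318, ωT=1.018681, cosh=1.565305, sinh=1.204235; start (x,ẋ)=(0.206452, 0.351432) → end (x,ẋ)=(0.147350, -0.754743)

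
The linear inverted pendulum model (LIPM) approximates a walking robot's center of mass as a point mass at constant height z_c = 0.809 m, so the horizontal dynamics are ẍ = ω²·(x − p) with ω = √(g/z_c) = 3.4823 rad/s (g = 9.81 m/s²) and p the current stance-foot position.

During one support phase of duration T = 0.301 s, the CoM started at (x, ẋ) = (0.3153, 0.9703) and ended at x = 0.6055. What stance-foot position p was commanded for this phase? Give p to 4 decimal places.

ωT = 3.4823·0.301 = 1.048172; cosh(ωT) = 1.601505, sinh(ωT) = 1.250928
x(T) = p + (x₀−p)·cosh(ωT) + (ẋ₀/ω)·sinh(ωT) ⇒ p·(1 − cosh) = x(T) − x₀·cosh − (ẋ₀/ω)·sinh
numerator   = 0.6055 − (0.3153)·1.601505 − (0.9703/3.4823)·1.250928 = -0.248010
denominator = 1 − 1.601505 = -0.601505
p = -0.248010 / -0.601505 = 0.4123

p = 0.4123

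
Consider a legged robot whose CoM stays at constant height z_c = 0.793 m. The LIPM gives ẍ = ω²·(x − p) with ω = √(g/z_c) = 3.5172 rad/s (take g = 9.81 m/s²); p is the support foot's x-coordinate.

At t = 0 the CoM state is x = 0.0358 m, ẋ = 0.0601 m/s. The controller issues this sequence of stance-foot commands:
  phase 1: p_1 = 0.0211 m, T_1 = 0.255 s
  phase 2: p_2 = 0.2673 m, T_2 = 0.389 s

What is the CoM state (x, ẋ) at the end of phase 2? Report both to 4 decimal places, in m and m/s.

phase 1: p=0.0211, T=0.255, ωT=0.896886, cosh=1.429897, sinh=1.022059; start (x,ẋ)=(0.035800, 0.060100) → end (x,ẋ)=(0.059584, 0.138780)
phase 2: p=0.2673, T=0.389, ωT=1.368191, cosh=2.091402, sinh=1.836835; start (x,ẋ)=(0.059584, 0.138780) → end (x,ẋ)=(-0.094641, -1.051708)

x = -0.0946, ẋ = -1.0517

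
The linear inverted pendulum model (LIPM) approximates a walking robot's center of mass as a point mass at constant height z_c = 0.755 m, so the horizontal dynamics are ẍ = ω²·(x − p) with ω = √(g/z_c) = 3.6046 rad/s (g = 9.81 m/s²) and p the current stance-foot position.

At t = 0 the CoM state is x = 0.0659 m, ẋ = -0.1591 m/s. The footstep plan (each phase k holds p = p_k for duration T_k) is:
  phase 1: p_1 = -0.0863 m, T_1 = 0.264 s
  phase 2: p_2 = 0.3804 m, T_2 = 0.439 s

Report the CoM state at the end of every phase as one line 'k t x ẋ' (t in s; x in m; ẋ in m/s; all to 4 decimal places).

1 0.2640 0.0915 0.3678
2 0.7030 -0.1144 -1.4940

phase 1: p=-0.0863, T=0.264, ωT=0.951614, cosh=1.488002, sinh=1.101885; start (x,ẋ)=(0.065900, -0.159100) → end (x,ẋ)=(0.091539, 0.367775)
phase 2: p=0.3804, T=0.439, ωT=1.582419, cosh=2.536097, sinh=2.330619; start (x,ẋ)=(0.091539, 0.367775) → end (x,ẋ)=(-0.114388, -1.493994)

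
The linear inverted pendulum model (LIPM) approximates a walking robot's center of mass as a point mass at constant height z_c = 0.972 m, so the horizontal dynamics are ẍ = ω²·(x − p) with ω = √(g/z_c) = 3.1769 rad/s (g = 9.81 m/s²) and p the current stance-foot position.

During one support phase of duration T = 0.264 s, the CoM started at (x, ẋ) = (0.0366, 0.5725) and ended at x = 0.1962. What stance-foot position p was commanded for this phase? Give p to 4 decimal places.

p = 0.0631

ωT = 3.1769·0.264 = 0.838702; cosh(ωT) = 1.372816, sinh(ωT) = 0.940545
x(T) = p + (x₀−p)·cosh(ωT) + (ẋ₀/ω)·sinh(ωT) ⇒ p·(1 − cosh) = x(T) − x₀·cosh − (ẋ₀/ω)·sinh
numerator   = 0.1962 − (0.0366)·1.372816 − (0.5725/3.1769)·0.940545 = -0.023538
denominator = 1 − 1.372816 = -0.372816
p = -0.023538 / -0.372816 = 0.0631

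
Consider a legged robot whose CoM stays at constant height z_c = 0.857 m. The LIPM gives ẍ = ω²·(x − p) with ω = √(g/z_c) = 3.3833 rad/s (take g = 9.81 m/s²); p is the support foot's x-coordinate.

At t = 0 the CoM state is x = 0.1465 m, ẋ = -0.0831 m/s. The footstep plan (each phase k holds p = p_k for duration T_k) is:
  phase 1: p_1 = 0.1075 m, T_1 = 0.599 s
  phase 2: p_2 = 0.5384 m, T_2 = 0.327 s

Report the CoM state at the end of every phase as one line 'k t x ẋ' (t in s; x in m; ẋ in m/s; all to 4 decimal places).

phase 1: p=0.1075, T=0.599, ωT=2.026597, cosh=3.860000, sinh=3.728217; start (x,ẋ)=(0.146500, -0.083100) → end (x,ẋ)=(0.166468, 0.171167)
phase 2: p=0.5384, T=0.327, ωT=1.106339, cosh=1.677019, sinh=1.346251; start (x,ẋ)=(0.166468, 0.171167) → end (x,ẋ)=(-0.017227, -1.407014)

1 0.5990 0.1665 0.1712
2 0.9260 -0.0172 -1.4070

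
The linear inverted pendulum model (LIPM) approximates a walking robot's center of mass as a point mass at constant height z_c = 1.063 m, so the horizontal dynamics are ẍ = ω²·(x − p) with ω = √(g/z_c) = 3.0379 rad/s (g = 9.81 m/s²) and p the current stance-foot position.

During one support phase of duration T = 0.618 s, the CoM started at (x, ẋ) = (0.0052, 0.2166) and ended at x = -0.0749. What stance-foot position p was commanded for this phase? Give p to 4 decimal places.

p = 0.1364

ωT = 3.0379·0.618 = 1.877422; cosh(ωT) = 3.344808, sinh(ωT) = 3.191825
x(T) = p + (x₀−p)·cosh(ωT) + (ẋ₀/ω)·sinh(ωT) ⇒ p·(1 − cosh) = x(T) − x₀·cosh − (ẋ₀/ω)·sinh
numerator   = -0.0749 − (0.0052)·3.344808 − (0.2166/3.0379)·3.191825 = -0.319868
denominator = 1 − 3.344808 = -2.344808
p = -0.319868 / -2.344808 = 0.1364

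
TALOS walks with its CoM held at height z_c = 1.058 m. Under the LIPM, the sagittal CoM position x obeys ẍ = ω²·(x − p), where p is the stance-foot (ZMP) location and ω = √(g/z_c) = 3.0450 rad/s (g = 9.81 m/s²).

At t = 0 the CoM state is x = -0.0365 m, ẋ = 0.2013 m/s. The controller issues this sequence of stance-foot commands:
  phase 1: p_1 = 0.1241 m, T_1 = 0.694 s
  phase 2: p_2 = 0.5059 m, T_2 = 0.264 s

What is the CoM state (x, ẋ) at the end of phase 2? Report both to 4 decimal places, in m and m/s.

x = -0.8857, ẋ = -3.6796

phase 1: p=0.1241, T=0.694, ωT=2.113230, cosh=4.197887, sinh=4.077040; start (x,ẋ)=(-0.036500, 0.201300) → end (x,ẋ)=(-0.280554, -1.148748)
phase 2: p=0.5059, T=0.264, ωT=0.803880, cosh=1.340891, sinh=0.893302; start (x,ẋ)=(-0.280554, -1.148748) → end (x,ẋ)=(-0.885654, -3.679583)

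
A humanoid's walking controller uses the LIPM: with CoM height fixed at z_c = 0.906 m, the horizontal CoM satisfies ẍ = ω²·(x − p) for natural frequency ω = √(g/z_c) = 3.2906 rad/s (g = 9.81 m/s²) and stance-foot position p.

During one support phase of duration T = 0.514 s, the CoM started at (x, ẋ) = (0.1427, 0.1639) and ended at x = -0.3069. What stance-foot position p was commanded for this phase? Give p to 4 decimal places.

ωT = 3.2906·0.514 = 1.691368; cosh(ωT) = 2.805584, sinh(ωT) = 2.621317
x(T) = p + (x₀−p)·cosh(ωT) + (ẋ₀/ω)·sinh(ωT) ⇒ p·(1 − cosh) = x(T) − x₀·cosh − (ẋ₀/ω)·sinh
numerator   = -0.3069 − (0.1427)·2.805584 − (0.1639/3.2906)·2.621317 = -0.837821
denominator = 1 − 2.805584 = -1.805584
p = -0.837821 / -1.805584 = 0.4640

p = 0.4640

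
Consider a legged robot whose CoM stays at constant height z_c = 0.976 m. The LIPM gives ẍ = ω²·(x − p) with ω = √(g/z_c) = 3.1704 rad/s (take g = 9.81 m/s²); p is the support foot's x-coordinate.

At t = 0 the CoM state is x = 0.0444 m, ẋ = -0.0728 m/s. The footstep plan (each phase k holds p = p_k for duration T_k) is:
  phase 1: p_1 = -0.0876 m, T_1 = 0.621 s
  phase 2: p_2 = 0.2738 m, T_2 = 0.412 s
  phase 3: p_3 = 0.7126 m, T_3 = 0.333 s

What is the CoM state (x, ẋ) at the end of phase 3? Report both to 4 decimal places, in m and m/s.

x = 2.2157, ẋ = 5.3510

phase 1: p=-0.0876, T=0.621, ωT=1.968818, cosh=3.650915, sinh=3.511293; start (x,ẋ)=(0.044400, -0.072800) → end (x,ẋ)=(0.313693, 1.203664)
phase 2: p=0.2738, T=0.412, ωT=1.306205, cosh=1.981490, sinh=1.710644; start (x,ẋ)=(0.313693, 1.203664) → end (x,ẋ)=(1.002306, 2.601407)
phase 3: p=0.7126, T=0.333, ωT=1.055743, cosh=1.611022, sinh=1.263088; start (x,ẋ)=(1.002306, 2.601407) → end (x,ẋ)=(2.215724, 5.351049)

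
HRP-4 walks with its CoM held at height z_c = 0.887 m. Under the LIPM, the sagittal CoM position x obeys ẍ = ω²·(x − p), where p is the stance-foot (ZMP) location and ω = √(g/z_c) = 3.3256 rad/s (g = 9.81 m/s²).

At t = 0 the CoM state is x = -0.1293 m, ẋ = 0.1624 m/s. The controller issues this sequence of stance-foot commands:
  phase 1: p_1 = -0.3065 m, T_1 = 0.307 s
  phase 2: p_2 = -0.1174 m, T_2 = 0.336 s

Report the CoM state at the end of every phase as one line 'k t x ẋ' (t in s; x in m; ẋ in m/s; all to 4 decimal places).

1 0.3070 0.0303 0.9664
2 0.6430 0.5292 2.3058

phase 1: p=-0.3065, T=0.307, ωT=1.020959, cosh=1.568053, sinh=1.207803; start (x,ẋ)=(-0.129300, 0.162400) → end (x,ẋ)=(0.030340, 0.966406)
phase 2: p=-0.1174, T=0.336, ωT=1.117402, cosh=1.692015, sinh=1.364886; start (x,ẋ)=(0.030340, 0.966406) → end (x,ẋ)=(0.529209, 2.305774)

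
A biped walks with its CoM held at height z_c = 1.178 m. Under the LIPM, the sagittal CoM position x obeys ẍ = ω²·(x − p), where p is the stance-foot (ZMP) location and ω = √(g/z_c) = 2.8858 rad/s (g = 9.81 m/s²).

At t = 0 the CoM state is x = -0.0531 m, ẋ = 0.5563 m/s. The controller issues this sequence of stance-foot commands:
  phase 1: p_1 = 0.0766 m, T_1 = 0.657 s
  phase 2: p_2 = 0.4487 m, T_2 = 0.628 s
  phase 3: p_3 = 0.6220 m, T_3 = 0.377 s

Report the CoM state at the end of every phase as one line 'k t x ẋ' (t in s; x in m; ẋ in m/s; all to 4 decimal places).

phase 1: p=0.0766, T=0.657, ωT=1.895971, cosh=3.404591, sinh=3.254418; start (x,ẋ)=(-0.053100, 0.556300) → end (x,ẋ)=(0.262384, 0.675883)
phase 2: p=0.4487, T=0.628, ωT=1.812282, cosh=3.143845, sinh=2.980564; start (x,ẋ)=(0.262384, 0.675883) → end (x,ẋ)=(0.561028, 0.522307)
phase 3: p=0.6220, T=0.377, ωT=1.087947, cosh=1.652540, sinh=1.315633; start (x,ẋ)=(0.561028, 0.522307) → end (x,ẋ)=(0.759361, 0.631645)

1 0.6570 0.2624 0.6759
2 1.2850 0.5610 0.5223
3 1.6620 0.7594 0.6316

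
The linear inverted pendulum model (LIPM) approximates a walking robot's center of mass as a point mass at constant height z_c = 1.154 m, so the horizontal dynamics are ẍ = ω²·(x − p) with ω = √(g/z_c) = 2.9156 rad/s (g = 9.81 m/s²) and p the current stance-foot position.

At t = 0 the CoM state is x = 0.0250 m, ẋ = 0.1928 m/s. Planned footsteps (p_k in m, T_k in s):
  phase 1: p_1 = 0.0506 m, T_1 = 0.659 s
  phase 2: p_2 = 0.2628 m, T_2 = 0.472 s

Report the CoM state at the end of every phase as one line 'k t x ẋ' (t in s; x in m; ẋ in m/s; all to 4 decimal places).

1 0.6590 0.1823 0.4231
2 1.1310 0.3622 0.4561

phase 1: p=0.0506, T=0.659, ωT=1.921380, cosh=3.488393, sinh=3.341988; start (x,ẋ)=(0.025000, 0.192800) → end (x,ẋ)=(0.182293, 0.423118)
phase 2: p=0.2628, T=0.472, ωT=1.376163, cosh=2.106113, sinh=1.853567; start (x,ẋ)=(0.182293, 0.423118) → end (x,ẋ)=(0.362237, 0.456054)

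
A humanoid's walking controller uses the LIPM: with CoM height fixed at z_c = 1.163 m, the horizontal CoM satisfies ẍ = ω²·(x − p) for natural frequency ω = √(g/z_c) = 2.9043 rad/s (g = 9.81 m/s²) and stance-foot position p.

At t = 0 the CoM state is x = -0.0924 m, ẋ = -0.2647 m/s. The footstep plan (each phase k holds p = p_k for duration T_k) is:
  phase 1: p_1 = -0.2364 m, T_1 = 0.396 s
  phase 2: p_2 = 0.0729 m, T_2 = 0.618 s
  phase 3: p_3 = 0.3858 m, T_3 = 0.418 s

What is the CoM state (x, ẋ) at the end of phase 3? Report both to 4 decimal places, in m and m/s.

x = -1.6354, ẋ = -5.5667

phase 1: p=-0.2364, T=0.396, ωT=1.150103, cosh=1.737561, sinh=1.420957; start (x,ẋ)=(-0.092400, -0.264700) → end (x,ẋ)=(-0.115698, 0.134339)
phase 2: p=0.0729, T=0.618, ωT=1.794857, cosh=3.092384, sinh=2.926233; start (x,ẋ)=(-0.115698, 0.134339) → end (x,ẋ)=(-0.374965, -1.187404)
phase 3: p=0.3858, T=0.418, ωT=1.213997, cosh=1.831962, sinh=1.534955; start (x,ẋ)=(-0.374965, -1.187404) → end (x,ẋ)=(-1.635448, -5.566744)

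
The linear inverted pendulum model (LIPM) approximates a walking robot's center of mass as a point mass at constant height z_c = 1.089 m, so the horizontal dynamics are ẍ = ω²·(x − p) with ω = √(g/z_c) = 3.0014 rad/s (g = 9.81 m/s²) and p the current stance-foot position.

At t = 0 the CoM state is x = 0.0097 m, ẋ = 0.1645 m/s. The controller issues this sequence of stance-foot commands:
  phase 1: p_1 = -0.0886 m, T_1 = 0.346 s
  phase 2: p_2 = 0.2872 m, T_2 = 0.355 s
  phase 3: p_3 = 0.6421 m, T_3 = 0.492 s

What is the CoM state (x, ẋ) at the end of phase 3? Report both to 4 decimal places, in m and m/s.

x = 0.1708, ẋ = -1.0861

phase 1: p=-0.0886, T=0.346, ωT=1.038484, cosh=1.589462, sinh=1.235471; start (x,ẋ)=(0.009700, 0.164500) → end (x,ẋ)=(0.135357, 0.625977)
phase 2: p=0.2872, T=0.355, ωT=1.065497, cosh=1.623419, sinh=1.278862; start (x,ẋ)=(0.135357, 0.625977) → end (x,ẋ)=(0.307417, 0.433394)
phase 3: p=0.6421, T=0.492, ωT=1.476689, cosh=2.303408, sinh=2.075016; start (x,ẋ)=(0.307417, 0.433394) → end (x,ẋ)=(0.170816, -1.086104)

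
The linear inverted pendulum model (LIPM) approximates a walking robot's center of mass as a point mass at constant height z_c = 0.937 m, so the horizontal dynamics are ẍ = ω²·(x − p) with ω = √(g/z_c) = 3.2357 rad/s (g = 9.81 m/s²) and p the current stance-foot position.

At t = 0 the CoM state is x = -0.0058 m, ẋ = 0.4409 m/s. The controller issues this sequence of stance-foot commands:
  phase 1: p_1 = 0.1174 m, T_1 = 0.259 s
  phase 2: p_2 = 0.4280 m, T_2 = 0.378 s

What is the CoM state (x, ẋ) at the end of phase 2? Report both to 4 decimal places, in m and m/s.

x = -0.1106, ẋ = -1.3400

phase 1: p=0.1174, T=0.259, ωT=0.838046, cosh=1.372200, sinh=0.939646; start (x,ẋ)=(-0.005800, 0.440900) → end (x,ẋ)=(0.076382, 0.230424)
phase 2: p=0.4280, T=0.378, ωT=1.223095, cosh=1.846002, sinh=1.551684; start (x,ẋ)=(0.076382, 0.230424) → end (x,ẋ)=(-0.110587, -1.340034)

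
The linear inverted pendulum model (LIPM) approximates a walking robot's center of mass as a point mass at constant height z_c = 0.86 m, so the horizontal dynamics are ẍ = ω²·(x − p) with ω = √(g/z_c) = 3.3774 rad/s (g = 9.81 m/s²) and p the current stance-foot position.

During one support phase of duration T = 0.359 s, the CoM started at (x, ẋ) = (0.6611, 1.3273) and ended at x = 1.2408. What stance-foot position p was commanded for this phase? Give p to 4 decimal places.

p = 0.6881

ωT = 3.3774·0.359 = 1.212487; cosh(ωT) = 1.829645, sinh(ωT) = 1.532189
x(T) = p + (x₀−p)·cosh(ωT) + (ẋ₀/ω)·sinh(ωT) ⇒ p·(1 − cosh) = x(T) − x₀·cosh − (ẋ₀/ω)·sinh
numerator   = 1.2408 − (0.6611)·1.829645 − (1.3273/3.3774)·1.532189 = -0.570920
denominator = 1 − 1.829645 = -0.829645
p = -0.570920 / -0.829645 = 0.6881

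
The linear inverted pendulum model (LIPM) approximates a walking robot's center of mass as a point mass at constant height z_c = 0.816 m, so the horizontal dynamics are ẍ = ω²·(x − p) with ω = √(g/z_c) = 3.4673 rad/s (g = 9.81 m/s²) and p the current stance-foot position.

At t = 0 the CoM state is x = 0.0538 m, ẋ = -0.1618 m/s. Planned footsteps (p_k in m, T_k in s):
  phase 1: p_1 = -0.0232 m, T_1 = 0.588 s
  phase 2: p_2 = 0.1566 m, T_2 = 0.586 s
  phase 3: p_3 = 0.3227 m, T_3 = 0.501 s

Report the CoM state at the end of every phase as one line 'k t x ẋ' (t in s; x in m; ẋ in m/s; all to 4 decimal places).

phase 1: p=-0.0232, T=0.588, ωT=2.038772, cosh=3.905681, sinh=3.775493; start (x,ẋ)=(0.053800, -0.161800) → end (x,ẋ)=(0.101356, 0.376050)
phase 2: p=0.1566, T=0.586, ωT=2.031838, cosh=3.879593, sinh=3.748499; start (x,ẋ)=(0.101356, 0.376050) → end (x,ẋ)=(0.348822, 0.740902)
phase 3: p=0.3227, T=0.501, ωT=1.737117, cosh=2.928485, sinh=2.752458; start (x,ẋ)=(0.348822, 0.740902) → end (x,ẋ)=(0.987351, 2.419021)

1 0.5880 0.1014 0.3760
2 1.1740 0.3488 0.7409
3 1.6750 0.9874 2.4190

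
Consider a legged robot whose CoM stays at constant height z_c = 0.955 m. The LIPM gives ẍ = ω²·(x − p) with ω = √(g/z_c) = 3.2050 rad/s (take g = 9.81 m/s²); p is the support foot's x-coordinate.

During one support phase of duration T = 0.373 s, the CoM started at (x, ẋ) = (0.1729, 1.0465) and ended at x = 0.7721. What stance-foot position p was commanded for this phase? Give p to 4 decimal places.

ωT = 3.2050·0.373 = 1.195465; cosh(ωT) = 1.803829, sinh(ωT) = 1.501266
x(T) = p + (x₀−p)·cosh(ωT) + (ẋ₀/ω)·sinh(ωT) ⇒ p·(1 − cosh) = x(T) − x₀·cosh − (ẋ₀/ω)·sinh
numerator   = 0.7721 − (0.1729)·1.803829 − (1.0465/3.2050)·1.501266 = -0.029977
denominator = 1 − 1.803829 = -0.803829
p = -0.029977 / -0.803829 = 0.0373

p = 0.0373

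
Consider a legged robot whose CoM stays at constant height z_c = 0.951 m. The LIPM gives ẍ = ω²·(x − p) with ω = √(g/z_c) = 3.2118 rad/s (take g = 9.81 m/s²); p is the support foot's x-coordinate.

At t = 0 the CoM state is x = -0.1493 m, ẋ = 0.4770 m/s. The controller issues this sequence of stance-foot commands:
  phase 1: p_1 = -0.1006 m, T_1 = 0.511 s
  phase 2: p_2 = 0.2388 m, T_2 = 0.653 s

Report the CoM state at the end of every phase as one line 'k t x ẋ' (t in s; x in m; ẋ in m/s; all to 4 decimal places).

phase 1: p=-0.1006, T=0.511, ωT=1.641230, cosh=2.677627, sinh=2.483886; start (x,ẋ)=(-0.149300, 0.477000) → end (x,ẋ)=(0.137893, 0.888712)
phase 2: p=0.2388, T=0.653, ωT=2.097305, cosh=4.133491, sinh=4.010704; start (x,ẋ)=(0.137893, 0.888712) → end (x,ẋ)=(0.931474, 2.373648)

1 0.5110 0.1379 0.8887
2 1.1640 0.9315 2.3736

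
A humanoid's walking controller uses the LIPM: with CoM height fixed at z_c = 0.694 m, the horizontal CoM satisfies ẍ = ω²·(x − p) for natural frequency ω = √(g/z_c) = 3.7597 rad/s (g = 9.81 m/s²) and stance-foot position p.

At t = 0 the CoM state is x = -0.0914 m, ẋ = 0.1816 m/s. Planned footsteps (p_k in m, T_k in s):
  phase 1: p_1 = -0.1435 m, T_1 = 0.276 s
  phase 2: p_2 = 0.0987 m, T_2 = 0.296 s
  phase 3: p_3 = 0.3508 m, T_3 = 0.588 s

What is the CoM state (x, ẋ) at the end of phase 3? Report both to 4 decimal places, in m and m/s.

phase 1: p=-0.1435, T=0.276, ωT=1.037677, cosh=1.588465, sinh=1.234188; start (x,ẋ)=(-0.091400, 0.181600) → end (x,ẋ)=(-0.001128, 0.530218)
phase 2: p=0.0987, T=0.296, ωT=1.112871, cosh=1.685849, sinh=1.357235; start (x,ẋ)=(-0.001128, 0.530218) → end (x,ẋ)=(0.121812, 0.384468)
phase 3: p=0.3508, T=0.588, ωT=2.210704, cosh=4.615878, sinh=4.506254; start (x,ẋ)=(0.121812, 0.384468) → end (x,ẋ)=(-0.245368, -2.104888)

x = -0.2454, ẋ = -2.1049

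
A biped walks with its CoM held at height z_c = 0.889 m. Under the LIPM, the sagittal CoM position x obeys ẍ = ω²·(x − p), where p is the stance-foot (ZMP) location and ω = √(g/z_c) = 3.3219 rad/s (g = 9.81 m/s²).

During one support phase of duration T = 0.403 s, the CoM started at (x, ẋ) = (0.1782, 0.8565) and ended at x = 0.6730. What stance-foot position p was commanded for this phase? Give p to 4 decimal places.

p = 0.1427

ωT = 3.3219·0.403 = 1.338726; cosh(ωT) = 2.038180, sinh(ωT) = 1.776000
x(T) = p + (x₀−p)·cosh(ωT) + (ẋ₀/ω)·sinh(ωT) ⇒ p·(1 − cosh) = x(T) − x₀·cosh − (ẋ₀/ω)·sinh
numerator   = 0.6730 − (0.1782)·2.038180 − (0.8565/3.3219)·1.776000 = -0.148118
denominator = 1 − 2.038180 = -1.038180
p = -0.148118 / -1.038180 = 0.1427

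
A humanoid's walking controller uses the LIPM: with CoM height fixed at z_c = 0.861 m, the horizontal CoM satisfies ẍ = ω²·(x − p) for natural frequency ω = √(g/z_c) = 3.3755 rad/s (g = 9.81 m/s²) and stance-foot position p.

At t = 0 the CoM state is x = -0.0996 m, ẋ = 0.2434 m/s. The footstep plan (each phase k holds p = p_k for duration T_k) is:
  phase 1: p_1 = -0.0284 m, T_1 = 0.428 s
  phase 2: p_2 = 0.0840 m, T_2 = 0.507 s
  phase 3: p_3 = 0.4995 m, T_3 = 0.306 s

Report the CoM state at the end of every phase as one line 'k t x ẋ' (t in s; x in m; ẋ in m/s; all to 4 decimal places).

1 0.4280 -0.0434 0.0635
2 0.9350 -0.2297 -0.9698
3 1.2410 -1.0069 -4.5540

phase 1: p=-0.0284, T=0.428, ωT=1.444714, cosh=2.238226, sinh=2.002413; start (x,ẋ)=(-0.099600, 0.243400) → end (x,ẋ)=(-0.043372, 0.063533)
phase 2: p=0.0840, T=0.507, ωT=1.711379, cosh=2.858603, sinh=2.677986; start (x,ẋ)=(-0.043372, 0.063533) → end (x,ẋ)=(-0.229701, -0.969769)
phase 3: p=0.4995, T=0.306, ωT=1.032903, cosh=1.582591, sinh=1.226619; start (x,ẋ)=(-0.229701, -0.969769) → end (x,ẋ)=(-1.006930, -4.553970)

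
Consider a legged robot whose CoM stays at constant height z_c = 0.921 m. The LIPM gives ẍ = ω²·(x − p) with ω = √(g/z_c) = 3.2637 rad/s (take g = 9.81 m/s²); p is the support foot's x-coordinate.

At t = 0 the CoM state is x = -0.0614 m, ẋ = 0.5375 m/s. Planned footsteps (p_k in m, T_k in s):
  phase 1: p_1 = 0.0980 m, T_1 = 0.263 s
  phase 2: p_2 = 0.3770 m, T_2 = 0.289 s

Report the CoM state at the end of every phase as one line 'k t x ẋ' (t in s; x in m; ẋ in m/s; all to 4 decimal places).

phase 1: p=0.0980, T=0.263, ωT=0.858353, cosh=1.391566, sinh=0.967706; start (x,ẋ)=(-0.061400, 0.537500) → end (x,ẋ)=(0.035556, 0.244533)
phase 2: p=0.3770, T=0.289, ωT=0.943209, cosh=1.478793, sinh=1.089417; start (x,ẋ)=(0.035556, 0.244533) → end (x,ẋ)=(-0.046300, -0.852399)

1 0.2630 0.0356 0.2445
2 0.5520 -0.0463 -0.8524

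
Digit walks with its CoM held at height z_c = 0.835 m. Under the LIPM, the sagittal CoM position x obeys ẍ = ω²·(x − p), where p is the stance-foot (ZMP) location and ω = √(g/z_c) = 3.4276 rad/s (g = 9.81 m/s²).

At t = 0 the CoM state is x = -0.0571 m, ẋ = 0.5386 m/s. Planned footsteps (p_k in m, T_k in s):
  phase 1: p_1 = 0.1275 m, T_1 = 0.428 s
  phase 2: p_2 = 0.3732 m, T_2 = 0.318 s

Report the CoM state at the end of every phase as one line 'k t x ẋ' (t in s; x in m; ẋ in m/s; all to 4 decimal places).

phase 1: p=0.1275, T=0.428, ωT=1.467013, cosh=2.283438, sinh=2.052825; start (x,ẋ)=(-0.057100, 0.538600) → end (x,ẋ)=(0.028550, -0.069034)
phase 2: p=0.3732, T=0.318, ωT=1.089977, cosh=1.655215, sinh=1.318990; start (x,ẋ)=(0.028550, -0.069034) → end (x,ẋ)=(-0.223834, -1.672417)

1 0.4280 0.0286 -0.0690
2 0.7460 -0.2238 -1.6724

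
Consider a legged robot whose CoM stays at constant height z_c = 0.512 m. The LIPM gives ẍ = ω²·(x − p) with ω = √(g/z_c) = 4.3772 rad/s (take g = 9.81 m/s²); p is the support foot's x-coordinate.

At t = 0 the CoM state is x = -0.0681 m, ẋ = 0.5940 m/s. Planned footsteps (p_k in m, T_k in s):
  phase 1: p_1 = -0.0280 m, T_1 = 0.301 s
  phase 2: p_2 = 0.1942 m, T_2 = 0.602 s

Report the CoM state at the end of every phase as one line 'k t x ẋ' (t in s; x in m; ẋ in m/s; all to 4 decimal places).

phase 1: p=-0.0280, T=0.301, ωT=1.317537, cosh=2.001004, sinh=1.733210; start (x,ẋ)=(-0.068100, 0.594000) → end (x,ẋ)=(0.126962, 0.884373)
phase 2: p=0.1942, T=0.602, ωT=2.635074, cosh=7.008032, sinh=6.936318; start (x,ẋ)=(0.126962, 0.884373) → end (x,ẋ)=(1.124413, 4.156255)

1 0.3010 0.1270 0.8844
2 0.9030 1.1244 4.1563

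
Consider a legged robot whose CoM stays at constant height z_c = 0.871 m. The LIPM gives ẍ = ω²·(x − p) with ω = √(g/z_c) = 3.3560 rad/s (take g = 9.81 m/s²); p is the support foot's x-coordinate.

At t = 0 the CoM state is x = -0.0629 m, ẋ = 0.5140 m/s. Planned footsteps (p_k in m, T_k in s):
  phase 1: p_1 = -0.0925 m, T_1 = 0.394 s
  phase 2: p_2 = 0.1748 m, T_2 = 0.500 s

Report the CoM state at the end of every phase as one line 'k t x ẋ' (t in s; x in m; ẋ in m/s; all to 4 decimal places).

phase 1: p=-0.0925, T=0.394, ωT=1.322264, cosh=2.009219, sinh=1.742687; start (x,ẋ)=(-0.062900, 0.514000) → end (x,ẋ)=(0.233880, 1.205853)
phase 2: p=0.1748, T=0.500, ωT=1.678000, cosh=2.770791, sinh=2.584044; start (x,ẋ)=(0.233880, 1.205853) → end (x,ẋ)=(1.266979, 3.853514)

1 0.3940 0.2339 1.2059
2 0.8940 1.2670 3.8535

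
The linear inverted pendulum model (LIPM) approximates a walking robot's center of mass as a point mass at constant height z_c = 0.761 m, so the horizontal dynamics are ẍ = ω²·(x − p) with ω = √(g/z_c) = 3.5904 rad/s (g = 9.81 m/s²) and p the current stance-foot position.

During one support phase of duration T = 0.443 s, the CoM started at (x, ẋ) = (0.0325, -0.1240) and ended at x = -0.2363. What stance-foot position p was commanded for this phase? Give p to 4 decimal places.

p = 0.1531

ωT = 3.5904·0.443 = 1.590547; cosh(ωT) = 2.555124, sinh(ωT) = 2.351309
x(T) = p + (x₀−p)·cosh(ωT) + (ẋ₀/ω)·sinh(ωT) ⇒ p·(1 − cosh) = x(T) − x₀·cosh − (ẋ₀/ω)·sinh
numerator   = -0.2363 − (0.0325)·2.555124 − (-0.1240/3.5904)·2.351309 = -0.238135
denominator = 1 − 2.555124 = -1.555124
p = -0.238135 / -1.555124 = 0.1531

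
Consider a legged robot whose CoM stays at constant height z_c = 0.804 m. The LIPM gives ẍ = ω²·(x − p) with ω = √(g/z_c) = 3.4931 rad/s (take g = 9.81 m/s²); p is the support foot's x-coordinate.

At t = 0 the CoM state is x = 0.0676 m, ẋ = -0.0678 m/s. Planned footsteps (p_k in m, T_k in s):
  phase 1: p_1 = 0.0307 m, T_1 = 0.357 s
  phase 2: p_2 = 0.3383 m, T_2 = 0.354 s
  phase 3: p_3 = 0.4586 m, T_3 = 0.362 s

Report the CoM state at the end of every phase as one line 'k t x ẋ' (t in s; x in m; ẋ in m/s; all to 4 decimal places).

1 0.3570 0.0692 0.0780
2 0.7110 -0.1289 -1.3362
3 1.0730 -1.2879 -5.8984

phase 1: p=0.0307, T=0.357, ωT=1.247037, cosh=1.883685, sinh=1.596330; start (x,ẋ)=(0.067600, -0.067800) → end (x,ẋ)=(0.069224, 0.078046)
phase 2: p=0.3383, T=0.354, ωT=1.236557, cosh=1.867060, sinh=1.576678; start (x,ẋ)=(0.069224, 0.078046) → end (x,ẋ)=(-0.128854, -1.336220)
phase 3: p=0.4586, T=0.362, ωT=1.264502, cosh=1.911855, sinh=1.629475; start (x,ẋ)=(-0.128854, -1.336220) → end (x,ẋ)=(-1.287852, -5.898399)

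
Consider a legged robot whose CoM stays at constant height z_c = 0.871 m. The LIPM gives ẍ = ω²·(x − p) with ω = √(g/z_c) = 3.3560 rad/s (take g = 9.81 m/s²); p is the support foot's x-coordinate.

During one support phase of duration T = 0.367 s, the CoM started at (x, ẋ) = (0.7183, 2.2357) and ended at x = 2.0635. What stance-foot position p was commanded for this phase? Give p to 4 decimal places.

ωT = 3.3560·0.367 = 1.231652; cosh(ωT) = 1.859348, sinh(ωT) = 1.567538
x(T) = p + (x₀−p)·cosh(ωT) + (ẋ₀/ω)·sinh(ωT) ⇒ p·(1 − cosh) = x(T) − x₀·cosh − (ẋ₀/ω)·sinh
numerator   = 2.0635 − (0.7183)·1.859348 − (2.2357/3.3560)·1.567538 = -0.316332
denominator = 1 − 1.859348 = -0.859348
p = -0.316332 / -0.859348 = 0.3681

p = 0.3681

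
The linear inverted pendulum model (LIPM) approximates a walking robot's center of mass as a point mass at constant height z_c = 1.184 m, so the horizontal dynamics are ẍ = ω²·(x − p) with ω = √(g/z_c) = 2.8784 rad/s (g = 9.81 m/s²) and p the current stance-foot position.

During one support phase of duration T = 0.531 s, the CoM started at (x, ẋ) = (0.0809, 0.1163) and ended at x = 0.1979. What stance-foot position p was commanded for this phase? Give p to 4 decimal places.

ωT = 2.8784·0.531 = 1.528430; cosh(ωT) = 2.413905, sinh(ωT) = 2.197029
x(T) = p + (x₀−p)·cosh(ωT) + (ẋ₀/ω)·sinh(ωT) ⇒ p·(1 − cosh) = x(T) − x₀·cosh − (ẋ₀/ω)·sinh
numerator   = 0.1979 − (0.0809)·2.413905 − (0.1163/2.8784)·2.197029 = -0.086155
denominator = 1 − 2.413905 = -1.413905
p = -0.086155 / -1.413905 = 0.0609

p = 0.0609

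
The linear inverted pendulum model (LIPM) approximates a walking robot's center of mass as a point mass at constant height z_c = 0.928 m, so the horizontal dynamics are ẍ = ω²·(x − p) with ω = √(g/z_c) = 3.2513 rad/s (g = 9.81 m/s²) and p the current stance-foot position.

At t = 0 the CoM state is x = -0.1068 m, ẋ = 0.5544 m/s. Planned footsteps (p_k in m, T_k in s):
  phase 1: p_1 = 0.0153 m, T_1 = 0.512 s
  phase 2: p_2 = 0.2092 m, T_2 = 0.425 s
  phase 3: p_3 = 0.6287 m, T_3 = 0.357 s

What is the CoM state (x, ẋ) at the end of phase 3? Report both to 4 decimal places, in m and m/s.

phase 1: p=0.0153, T=0.512, ωT=1.664666, cosh=2.736580, sinh=2.547326; start (x,ẋ)=(-0.106800, 0.554400) → end (x,ẋ)=(0.115524, 0.505913)
phase 2: p=0.2092, T=0.425, ωT=1.381803, cosh=2.116599, sinh=1.865474; start (x,ẋ)=(0.115524, 0.505913) → end (x,ẋ)=(0.301200, 0.502653)
phase 3: p=0.6287, T=0.357, ωT=1.160714, cosh=1.752737, sinh=1.439475; start (x,ẋ)=(0.301200, 0.502653) → end (x,ẋ)=(0.277223, -0.651734)

x = 0.2772, ẋ = -0.6517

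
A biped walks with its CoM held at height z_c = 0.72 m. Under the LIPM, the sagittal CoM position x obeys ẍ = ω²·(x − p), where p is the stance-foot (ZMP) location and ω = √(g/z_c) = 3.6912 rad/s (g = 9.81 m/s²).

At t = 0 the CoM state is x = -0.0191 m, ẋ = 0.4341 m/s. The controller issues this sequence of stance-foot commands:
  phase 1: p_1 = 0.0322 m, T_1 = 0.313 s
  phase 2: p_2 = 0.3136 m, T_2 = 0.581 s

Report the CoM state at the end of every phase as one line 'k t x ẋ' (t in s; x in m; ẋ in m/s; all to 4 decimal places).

phase 1: p=0.0322, T=0.313, ωT=1.155346, cosh=1.745035, sinh=1.430086; start (x,ẋ)=(-0.019100, 0.434100) → end (x,ẋ)=(0.110864, 0.486721)
phase 2: p=0.3136, T=0.581, ωT=2.144587, cosh=4.327816, sinh=4.210700; start (x,ẋ)=(0.110864, 0.486721) → end (x,ẋ)=(-0.008584, -1.044601)

1 0.3130 0.1109 0.4867
2 0.8940 -0.0086 -1.0446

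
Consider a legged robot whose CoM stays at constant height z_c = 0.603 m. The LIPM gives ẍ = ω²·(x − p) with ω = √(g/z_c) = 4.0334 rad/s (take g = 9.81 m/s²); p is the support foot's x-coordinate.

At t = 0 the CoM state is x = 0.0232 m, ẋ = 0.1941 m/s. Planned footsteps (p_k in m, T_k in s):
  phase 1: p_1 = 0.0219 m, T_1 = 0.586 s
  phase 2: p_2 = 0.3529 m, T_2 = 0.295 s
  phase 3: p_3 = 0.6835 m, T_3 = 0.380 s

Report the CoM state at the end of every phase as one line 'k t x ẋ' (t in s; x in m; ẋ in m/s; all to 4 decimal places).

phase 1: p=0.0219, T=0.586, ωT=2.363572, cosh=5.361469, sinh=5.267385; start (x,ẋ)=(0.023200, 0.194100) → end (x,ẋ)=(0.282353, 1.068280)
phase 2: p=0.3529, T=0.295, ωT=1.189853, cosh=1.795432, sinh=1.491166; start (x,ẋ)=(0.282353, 1.068280) → end (x,ẋ)=(0.621186, 1.493723)
phase 3: p=0.6835, T=0.380, ωT=1.532692, cosh=2.423290, sinh=2.207336; start (x,ẋ)=(0.621186, 1.493723) → end (x,ẋ)=(1.349956, 3.064937)

1 0.5860 0.2824 1.0683
2 0.8810 0.6212 1.4937
3 1.2610 1.3500 3.0649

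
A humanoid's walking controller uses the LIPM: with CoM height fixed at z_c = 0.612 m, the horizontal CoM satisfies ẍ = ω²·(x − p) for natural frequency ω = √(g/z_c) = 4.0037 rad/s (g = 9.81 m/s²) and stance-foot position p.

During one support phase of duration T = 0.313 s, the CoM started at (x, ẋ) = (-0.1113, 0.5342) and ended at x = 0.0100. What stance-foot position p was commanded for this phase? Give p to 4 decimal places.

p = -0.0070

ωT = 4.0037·0.313 = 1.253158; cosh(ωT) = 1.893492, sinh(ωT) = 1.607891
x(T) = p + (x₀−p)·cosh(ωT) + (ẋ₀/ω)·sinh(ωT) ⇒ p·(1 − cosh) = x(T) − x₀·cosh − (ẋ₀/ω)·sinh
numerator   = 0.0100 − (-0.1113)·1.893492 − (0.5342/4.0037)·1.607891 = 0.006210
denominator = 1 − 1.893492 = -0.893492
p = 0.006210 / -0.893492 = -0.0070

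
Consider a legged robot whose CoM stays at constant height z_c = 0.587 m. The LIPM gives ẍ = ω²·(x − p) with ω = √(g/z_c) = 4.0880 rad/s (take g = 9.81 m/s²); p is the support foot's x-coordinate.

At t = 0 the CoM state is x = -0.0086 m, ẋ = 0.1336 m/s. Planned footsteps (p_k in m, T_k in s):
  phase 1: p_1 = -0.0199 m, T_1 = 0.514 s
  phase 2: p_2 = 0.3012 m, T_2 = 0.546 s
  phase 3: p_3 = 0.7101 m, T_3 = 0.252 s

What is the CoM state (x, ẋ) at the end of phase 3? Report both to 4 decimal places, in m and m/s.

phase 1: p=-0.0199, T=0.514, ωT=2.101232, cosh=4.149271, sinh=4.026966; start (x,ẋ)=(-0.008600, 0.133600) → end (x,ẋ)=(0.158592, 0.740366)
phase 2: p=0.3012, T=0.546, ωT=2.232048, cosh=4.713120, sinh=4.605812; start (x,ẋ)=(0.158592, 0.740366) → end (x,ẋ)=(0.463217, 0.804332)
phase 3: p=0.7101, T=0.252, ωT=1.030176, cosh=1.579251, sinh=1.222307; start (x,ẋ)=(0.463217, 0.804332) → end (x,ẋ)=(0.560704, 0.036620)

x = 0.5607, ẋ = 0.0366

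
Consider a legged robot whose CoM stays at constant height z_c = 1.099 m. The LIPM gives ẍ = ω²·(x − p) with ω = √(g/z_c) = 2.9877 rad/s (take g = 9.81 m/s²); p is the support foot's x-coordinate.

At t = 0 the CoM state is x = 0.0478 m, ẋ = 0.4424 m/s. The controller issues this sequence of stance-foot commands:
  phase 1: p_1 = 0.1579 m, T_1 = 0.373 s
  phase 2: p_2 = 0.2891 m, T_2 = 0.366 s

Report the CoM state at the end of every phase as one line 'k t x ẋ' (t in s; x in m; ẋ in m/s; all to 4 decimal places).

1 0.3730 0.1734 0.2994
2 0.7390 0.2299 0.0391

phase 1: p=0.1579, T=0.373, ωT=1.114412, cosh=1.687942, sinh=1.359834; start (x,ẋ)=(0.047800, 0.442400) → end (x,ẋ)=(0.173413, 0.299434)
phase 2: p=0.2891, T=0.366, ωT=1.093498, cosh=1.659870, sinh=1.324827; start (x,ẋ)=(0.173413, 0.299434) → end (x,ẋ)=(0.229852, 0.039112)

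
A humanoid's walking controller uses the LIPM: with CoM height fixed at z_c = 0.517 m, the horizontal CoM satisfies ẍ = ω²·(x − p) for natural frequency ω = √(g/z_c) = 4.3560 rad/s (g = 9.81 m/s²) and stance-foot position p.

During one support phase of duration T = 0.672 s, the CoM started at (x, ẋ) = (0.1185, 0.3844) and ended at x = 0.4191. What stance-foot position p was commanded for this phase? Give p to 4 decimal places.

p = 0.1808

ωT = 4.3560·0.672 = 2.927232; cosh(ωT) = 9.364705, sinh(ωT) = 9.311160
x(T) = p + (x₀−p)·cosh(ωT) + (ẋ₀/ω)·sinh(ωT) ⇒ p·(1 − cosh) = x(T) − x₀·cosh − (ẋ₀/ω)·sinh
numerator   = 0.4191 − (0.1185)·9.364705 − (0.3844/4.3560)·9.311160 = -1.512291
denominator = 1 − 9.364705 = -8.364705
p = -1.512291 / -8.364705 = 0.1808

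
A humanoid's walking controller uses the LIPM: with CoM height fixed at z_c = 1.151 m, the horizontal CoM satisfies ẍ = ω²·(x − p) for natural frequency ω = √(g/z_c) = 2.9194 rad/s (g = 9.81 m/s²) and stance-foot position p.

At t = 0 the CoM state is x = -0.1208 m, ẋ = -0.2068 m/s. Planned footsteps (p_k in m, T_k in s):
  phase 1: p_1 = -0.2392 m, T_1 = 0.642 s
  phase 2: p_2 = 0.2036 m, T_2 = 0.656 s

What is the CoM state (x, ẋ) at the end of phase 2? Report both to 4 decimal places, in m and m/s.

x = -0.2779, ẋ = -1.2276

phase 1: p=-0.2392, T=0.642, ωT=1.874255, cosh=3.334715, sinh=3.181246; start (x,ẋ)=(-0.120800, -0.206800) → end (x,ẋ)=(-0.069718, 0.410001)
phase 2: p=0.2036, T=0.656, ωT=1.915126, cosh=3.467560, sinh=3.320237; start (x,ẋ)=(-0.069718, 0.410001) → end (x,ẋ)=(-0.277852, -1.227596)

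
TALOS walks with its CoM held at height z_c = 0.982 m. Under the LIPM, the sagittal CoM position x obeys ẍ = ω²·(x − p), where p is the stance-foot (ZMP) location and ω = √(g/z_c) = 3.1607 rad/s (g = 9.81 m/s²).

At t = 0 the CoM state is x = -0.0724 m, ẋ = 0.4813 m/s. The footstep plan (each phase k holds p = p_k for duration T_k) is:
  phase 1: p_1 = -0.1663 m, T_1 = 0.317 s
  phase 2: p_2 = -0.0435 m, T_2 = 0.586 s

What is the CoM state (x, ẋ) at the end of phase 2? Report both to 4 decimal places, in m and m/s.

x = 1.6905, ẋ = 5.5523

phase 1: p=-0.1663, T=0.317, ωT=1.001942, cosh=1.545366, sinh=1.178200; start (x,ẋ)=(-0.072400, 0.481300) → end (x,ẋ)=(0.158222, 1.093462)
phase 2: p=-0.0435, T=0.586, ωT=1.852170, cosh=3.265266, sinh=3.108370; start (x,ẋ)=(0.158222, 1.093462) → end (x,ẋ)=(1.690534, 5.552287)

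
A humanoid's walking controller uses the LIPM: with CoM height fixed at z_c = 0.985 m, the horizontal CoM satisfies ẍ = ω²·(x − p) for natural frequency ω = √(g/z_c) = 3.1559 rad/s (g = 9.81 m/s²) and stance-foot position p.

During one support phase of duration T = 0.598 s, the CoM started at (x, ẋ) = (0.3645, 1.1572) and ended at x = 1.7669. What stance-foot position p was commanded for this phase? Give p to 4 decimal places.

p = 0.2719

ωT = 3.1559·0.598 = 1.887228; cosh(ωT) = 3.376269, sinh(ωT) = 3.224778
x(T) = p + (x₀−p)·cosh(ωT) + (ẋ₀/ω)·sinh(ωT) ⇒ p·(1 − cosh) = x(T) − x₀·cosh − (ẋ₀/ω)·sinh
numerator   = 1.7669 − (0.3645)·3.376269 − (1.1572/3.1559)·3.224778 = -0.646206
denominator = 1 − 3.376269 = -2.376269
p = -0.646206 / -2.376269 = 0.2719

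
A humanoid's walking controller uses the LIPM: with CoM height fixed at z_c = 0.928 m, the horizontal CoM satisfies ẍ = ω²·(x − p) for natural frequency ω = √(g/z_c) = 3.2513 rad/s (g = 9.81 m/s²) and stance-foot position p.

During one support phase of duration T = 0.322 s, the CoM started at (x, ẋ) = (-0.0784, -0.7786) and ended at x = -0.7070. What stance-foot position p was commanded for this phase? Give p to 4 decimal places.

p = 0.4709

ωT = 3.2513·0.322 = 1.046919; cosh(ωT) = 1.599938, sinh(ωT) = 1.248921
x(T) = p + (x₀−p)·cosh(ωT) + (ẋ₀/ω)·sinh(ωT) ⇒ p·(1 − cosh) = x(T) − x₀·cosh − (ẋ₀/ω)·sinh
numerator   = -0.7070 − (-0.0784)·1.599938 − (-0.7786/3.2513)·1.248921 = -0.282481
denominator = 1 − 1.599938 = -0.599938
p = -0.282481 / -0.599938 = 0.4709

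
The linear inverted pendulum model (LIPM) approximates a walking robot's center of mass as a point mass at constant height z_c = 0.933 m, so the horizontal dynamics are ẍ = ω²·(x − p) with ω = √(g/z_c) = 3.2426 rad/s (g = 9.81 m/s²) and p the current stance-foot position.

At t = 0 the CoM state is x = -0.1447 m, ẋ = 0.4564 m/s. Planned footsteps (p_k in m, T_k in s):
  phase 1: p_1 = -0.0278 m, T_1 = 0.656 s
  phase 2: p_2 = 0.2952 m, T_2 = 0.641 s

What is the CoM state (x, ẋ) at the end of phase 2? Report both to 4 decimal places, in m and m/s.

x = -0.2179, ẋ = -1.5204

phase 1: p=-0.0278, T=0.656, ωT=2.127146, cosh=4.255029, sinh=4.135852; start (x,ẋ)=(-0.144700, 0.456400) → end (x,ẋ)=(0.056913, 0.374259)
phase 2: p=0.2952, T=0.641, ωT=2.078507, cosh=4.058820, sinh=3.933704; start (x,ẋ)=(0.056913, 0.374259) → end (x,ẋ)=(-0.217936, -1.520395)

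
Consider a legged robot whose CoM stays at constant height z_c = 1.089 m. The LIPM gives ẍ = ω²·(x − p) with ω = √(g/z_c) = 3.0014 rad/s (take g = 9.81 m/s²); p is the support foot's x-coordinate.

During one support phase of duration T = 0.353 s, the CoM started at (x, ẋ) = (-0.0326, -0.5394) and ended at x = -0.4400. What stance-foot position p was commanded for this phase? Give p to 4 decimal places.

ωT = 3.0014·0.353 = 1.059494; cosh(ωT) = 1.615771, sinh(ωT) = 1.269140
x(T) = p + (x₀−p)·cosh(ωT) + (ẋ₀/ω)·sinh(ωT) ⇒ p·(1 − cosh) = x(T) − x₀·cosh − (ẋ₀/ω)·sinh
numerator   = -0.4400 − (-0.0326)·1.615771 − (-0.5394/3.0014)·1.269140 = -0.159241
denominator = 1 − 1.615771 = -0.615771
p = -0.159241 / -0.615771 = 0.2586

p = 0.2586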